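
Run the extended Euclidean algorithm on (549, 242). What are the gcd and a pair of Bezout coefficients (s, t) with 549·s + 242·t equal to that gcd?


Euclidean algorithm on (549, 242) — divide until remainder is 0:
  549 = 2 · 242 + 65
  242 = 3 · 65 + 47
  65 = 1 · 47 + 18
  47 = 2 · 18 + 11
  18 = 1 · 11 + 7
  11 = 1 · 7 + 4
  7 = 1 · 4 + 3
  4 = 1 · 3 + 1
  3 = 3 · 1 + 0
gcd(549, 242) = 1.
Track Bezout coefficients alongside the remainders: start with r₀ = 549 = a·1 + b·0 (s = 1, t = 0) and r₁ = 242 = a·0 + b·1 (s = 0, t = 1); each new remainder r_{k+1} = r_{k-1} − q_k·r_k inherits s_{k+1} = s_{k-1} − q_k·s_k, t_{k+1} = t_{k-1} − q_k·t_k, so r_k = a·s_k + b·t_k at every step:
  q = 2: r = 65, s = 1 − 2·0 = 1, t = 0 − 2·1 = -2  (check: 549·1 + 242·(-2) = 65)
  q = 3: r = 47, s = 0 − 3·1 = -3, t = 1 − 3·(-2) = 7  (check: 549·(-3) + 242·7 = 47)
  q = 1: r = 18, s = 1 − 1·(-3) = 4, t = -2 − 1·7 = -9  (check: 549·4 + 242·(-9) = 18)
  q = 2: r = 11, s = -3 − 2·4 = -11, t = 7 − 2·(-9) = 25  (check: 549·(-11) + 242·25 = 11)
  q = 1: r = 7, s = 4 − 1·(-11) = 15, t = -9 − 1·25 = -34  (check: 549·15 + 242·(-34) = 7)
  q = 1: r = 4, s = -11 − 1·15 = -26, t = 25 − 1·(-34) = 59  (check: 549·(-26) + 242·59 = 4)
  q = 1: r = 3, s = 15 − 1·(-26) = 41, t = -34 − 1·59 = -93  (check: 549·41 + 242·(-93) = 3)
  q = 1: r = 1, s = -26 − 1·41 = -67, t = 59 − 1·(-93) = 152  (check: 549·(-67) + 242·152 = 1)
The row with r = 1 (the gcd) gives the Bezout coefficients s = -67, t = 152.
Result: 549 · (-67) + 242 · (152) = 1.

gcd(549, 242) = 1; s = -67, t = 152 (check: 549·(-67) + 242·152 = 1).


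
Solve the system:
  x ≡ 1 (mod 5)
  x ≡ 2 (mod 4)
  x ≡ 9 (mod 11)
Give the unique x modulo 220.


Moduli 5, 4, 11 are pairwise coprime; by CRT there is a unique solution modulo M = 5 · 4 · 11 = 220.
Solve pairwise, accumulating the modulus:
  Start with x ≡ 1 (mod 5).
  Combine with x ≡ 2 (mod 4): since gcd(5, 4) = 1, we get a unique residue mod 20.
    Write x = 1 + 5·t and substitute into x ≡ 2 (mod 4): 5·t ≡ 2 − 1 = 1 (mod 4).
    Reduce coefficients mod 4: 1·t ≡ 1 (mod 4).
    So t ≡ 1 (mod 4).
    Then x = 1 + 5·1 = 6, valid modulo lcm(5, 4) = 20: x ≡ 6 (mod 20).
  Combine with x ≡ 9 (mod 11): since gcd(20, 11) = 1, we get a unique residue mod 220.
    Write x = 6 + 20·t and substitute into x ≡ 9 (mod 11): 20·t ≡ 9 − 6 = 3 (mod 11).
    Reduce coefficients mod 11: 9·t ≡ 3 (mod 11).
    The inverse of 9 mod 11 is 5 (since 9·5 = 45 = 4·11 + 1), so t ≡ 5·3 = 15 ≡ 4 (mod 11).
    Then x = 6 + 20·4 = 86, valid modulo lcm(20, 11) = 220: x ≡ 86 (mod 220).
Verify: 86 mod 5 = 1 ✓, 86 mod 4 = 2 ✓, 86 mod 11 = 9 ✓.

x ≡ 86 (mod 220).


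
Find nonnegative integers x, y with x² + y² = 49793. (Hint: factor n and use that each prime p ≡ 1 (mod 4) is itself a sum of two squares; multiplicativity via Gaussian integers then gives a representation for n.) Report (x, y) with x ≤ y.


Step 1: Factor n = 49793 = 17 · 29 · 101.
Step 2: Check the mod-4 condition on each prime factor: 17 ≡ 1 (mod 4), exponent 1; 29 ≡ 1 (mod 4), exponent 1; 101 ≡ 1 (mod 4), exponent 1.
All primes ≡ 3 (mod 4) appear to even exponent (or don't appear), so by the two-squares theorem n IS expressible as a sum of two squares.
Step 3: Build a representation. Here n = 17 · 29 · 101 is a product of primes ≡ 1 (mod 4). Each prime p ≡ 1 (mod 4) is itself a sum of two squares; find a² by testing p − a² for a perfect square:
  17: 17 − 1² = 16 = 4² ⇒ 17 = 1² + 4².
  29: 29 − 1² = 28, 29 − 2² = 25 = 5² ⇒ 29 = 2² + 5².
  101: 101 − 1² = 100 = 10² ⇒ 101 = 1² + 10².
  Combine using the Brahmagupta–Fibonacci identity (a² + b²)(c² + d²) = (ac − bd)² + (ad + bc)² = (ac + bd)² + (ad − bc)²:
  17 · 29 = 493: from (1² + 4²)(2² + 5²), take (1·2 − 4·5, 1·5 + 4·2) = (2 − 20, 5 + 8) = (-18, 13); dropping signs (only squares matter) gives (18, 13); check 18² + 13² = 324 + 169 = 493 ✓.
  493 · 101 = 49793: from (18² + 13²)(1² + 10²), take (18·1 − 13·10, 18·10 + 13·1) = (18 − 130, 180 + 13) = (-112, 193); dropping signs (only squares matter) gives (112, 193); check 112² + 193² = 12544 + 37249 = 49793 ✓.
Step 4: Order so x ≤ y and verify: 112² + 193² = 12544 + 37249 = 49793 = n. ✓

n = 49793 = 112² + 193² (one valid representation with x ≤ y).


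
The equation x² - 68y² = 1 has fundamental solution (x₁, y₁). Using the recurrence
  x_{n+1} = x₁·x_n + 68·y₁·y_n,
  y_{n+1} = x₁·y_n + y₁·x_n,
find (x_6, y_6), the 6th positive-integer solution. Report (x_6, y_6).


Step 1: Find the fundamental solution (x₁, y₁) of x² - 68y² = 1.
  Expand √68 as a continued fraction. a₀ = ⌊√68⌋ = 8; iterate m_{k+1} = d_k·a_k − m_k, d_{k+1} = (68 − m_{k+1}²)/d_k, a_{k+1} = ⌊(a₀ + m_{k+1})/d_{k+1}⌋ (starting m₀ = 0, d₀ = 1), with convergents p_k = a_k·p_{k-1} + p_{k-2}, q_k = a_k·q_{k-1} + q_{k-2} (p₋₁ = 1, q₋₁ = 0):
  k = 0: a₀ = 8; p₀/q₀ = 8/1; p₀² − 68·q₀² = 64 − 68 = -4.
  k = 1: m = 8, d = 4, a = ⌊(8 + 8)/4⌋ = 4; p/q = (4·8 + 1)/(4·1 + 0) = 33/4; p² − 68·q² = 1089 − 1088 = 1.
  The first convergent with p² − 68·q² = 1 gives the fundamental solution (x₁, y₁) = (33, 4).
Step 2: Apply the recurrence (x_{n+1}, y_{n+1}) = (x₁x_n + 68y₁y_n, x₁y_n + y₁x_n) repeatedly.
  From (x_1, y_1) = (33, 4): x_2 = 33·33 + 68·4·4 = 2177; y_2 = 33·4 + 4·33 = 264.
  From (x_2, y_2) = (2177, 264): x_3 = 33·2177 + 68·4·264 = 143649; y_3 = 33·264 + 4·2177 = 17420.
  From (x_3, y_3) = (143649, 17420): x_4 = 33·143649 + 68·4·17420 = 9478657; y_4 = 33·17420 + 4·143649 = 1149456.
  From (x_4, y_4) = (9478657, 1149456): x_5 = 33·9478657 + 68·4·1149456 = 625447713; y_5 = 33·1149456 + 4·9478657 = 75846676.
  From (x_5, y_5) = (625447713, 75846676): x_6 = 33·625447713 + 68·4·75846676 = 41270070401; y_6 = 33·75846676 + 4·625447713 = 5004731160.
Step 3: Verify x_6² - 68·y_6² = 1703218710903496300801 - 1703218710903496300800 = 1 (should be 1). ✓

(x_1, y_1) = (33, 4); (x_6, y_6) = (41270070401, 5004731160).


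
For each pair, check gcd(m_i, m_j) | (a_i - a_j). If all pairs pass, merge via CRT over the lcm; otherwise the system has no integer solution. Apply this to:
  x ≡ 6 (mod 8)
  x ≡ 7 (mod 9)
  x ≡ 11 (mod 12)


Moduli 8, 9, 12 are not pairwise coprime, so CRT works modulo lcm(m_i) when all pairwise compatibility conditions hold.
Pairwise compatibility: gcd(m_i, m_j) must divide a_i - a_j for every pair.
Merge one congruence at a time:
  Start: x ≡ 6 (mod 8).
  Combine with x ≡ 7 (mod 9): gcd(8, 9) = 1; 7 - 6 = 1, which IS divisible by 1, so compatible.
    Write x = 6 + 8·t and substitute into x ≡ 7 (mod 9): 8·t ≡ 7 − 6 = 1 (mod 9).
    The inverse of 8 mod 9 is 8 (since 8·8 = 64 = 7·9 + 1), so t ≡ 8·1 = 8 ≡ 8 (mod 9).
    Then x = 6 + 8·8 = 70, valid modulo lcm(8, 9) = 72: x ≡ 70 (mod 72).
  Combine with x ≡ 11 (mod 12): gcd(72, 12) = 12, and 11 - 70 = -59 is NOT divisible by 12.
    ⇒ system is inconsistent (no integer solution).

No solution (the system is inconsistent).


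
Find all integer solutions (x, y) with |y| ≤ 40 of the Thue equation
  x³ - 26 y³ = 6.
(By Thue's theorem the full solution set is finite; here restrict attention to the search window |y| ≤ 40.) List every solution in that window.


The equation is x³ - 26y³ = 6. For fixed y, x³ = 26·y³ + 6, so a solution requires the RHS to be a perfect cube.
Strategy: iterate y from -40 to 40, compute RHS = 26·y³ + 6, and check whether it is a (positive or negative) perfect cube.
Check small values of y:
  y = 0: RHS = 6 is not a perfect cube.
  y = 1: RHS = 32 is not a perfect cube.
  y = -1: RHS = -20 is not a perfect cube.
  y = 2: RHS = 214 is not a perfect cube.
  y = -2: RHS = -202 is not a perfect cube.
  y = 3: RHS = 708 is not a perfect cube.
  y = -3: RHS = -696 is not a perfect cube.
Continuing the search up to |y| = 40 finds no solutions either.
No (x, y) in the scanned range satisfies the equation.

No integer solutions with |y| ≤ 40.


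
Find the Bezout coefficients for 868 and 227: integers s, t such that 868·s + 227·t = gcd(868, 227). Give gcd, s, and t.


Euclidean algorithm on (868, 227) — divide until remainder is 0:
  868 = 3 · 227 + 187
  227 = 1 · 187 + 40
  187 = 4 · 40 + 27
  40 = 1 · 27 + 13
  27 = 2 · 13 + 1
  13 = 13 · 1 + 0
gcd(868, 227) = 1.
Track Bezout coefficients alongside the remainders: start with r₀ = 868 = a·1 + b·0 (s = 1, t = 0) and r₁ = 227 = a·0 + b·1 (s = 0, t = 1); each new remainder r_{k+1} = r_{k-1} − q_k·r_k inherits s_{k+1} = s_{k-1} − q_k·s_k, t_{k+1} = t_{k-1} − q_k·t_k, so r_k = a·s_k + b·t_k at every step:
  q = 3: r = 187, s = 1 − 3·0 = 1, t = 0 − 3·1 = -3  (check: 868·1 + 227·(-3) = 187)
  q = 1: r = 40, s = 0 − 1·1 = -1, t = 1 − 1·(-3) = 4  (check: 868·(-1) + 227·4 = 40)
  q = 4: r = 27, s = 1 − 4·(-1) = 5, t = -3 − 4·4 = -19  (check: 868·5 + 227·(-19) = 27)
  q = 1: r = 13, s = -1 − 1·5 = -6, t = 4 − 1·(-19) = 23  (check: 868·(-6) + 227·23 = 13)
  q = 2: r = 1, s = 5 − 2·(-6) = 17, t = -19 − 2·23 = -65  (check: 868·17 + 227·(-65) = 1)
The row with r = 1 (the gcd) gives the Bezout coefficients s = 17, t = -65.
Result: 868 · (17) + 227 · (-65) = 1.

gcd(868, 227) = 1; s = 17, t = -65 (check: 868·17 + 227·(-65) = 1).


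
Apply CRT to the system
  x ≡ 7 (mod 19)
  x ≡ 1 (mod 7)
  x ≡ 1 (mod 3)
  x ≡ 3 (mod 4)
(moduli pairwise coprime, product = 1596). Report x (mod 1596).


Product of moduli M = 19 · 7 · 3 · 4 = 1596.
Merge one congruence at a time:
  Start: x ≡ 7 (mod 19).
  Combine with x ≡ 1 (mod 7); new modulus lcm = 133.
    Write x = 7 + 19·t and substitute into x ≡ 1 (mod 7): 19·t ≡ 1 − 7 = -6 (mod 7).
    Reduce coefficients mod 7: 5·t ≡ 1 (mod 7).
    The inverse of 5 mod 7 is 3 (since 5·3 = 15 = 2·7 + 1), so t ≡ 3·1 = 3 ≡ 3 (mod 7).
    Then x = 7 + 19·3 = 64, valid modulo lcm(19, 7) = 133: x ≡ 64 (mod 133).
  Combine with x ≡ 1 (mod 3); new modulus lcm = 399.
    Write x = 64 + 133·t and substitute into x ≡ 1 (mod 3): 133·t ≡ 1 − 64 = -63 (mod 3).
    Reduce coefficients mod 3: 1·t ≡ 0 (mod 3).
    So t ≡ 0 (mod 3).
    Then x = 64 + 133·0 = 64, valid modulo lcm(133, 3) = 399: x ≡ 64 (mod 399).
  Combine with x ≡ 3 (mod 4); new modulus lcm = 1596.
    Write x = 64 + 399·t and substitute into x ≡ 3 (mod 4): 399·t ≡ 3 − 64 = -61 (mod 4).
    Reduce coefficients mod 4: 3·t ≡ 3 (mod 4).
    The inverse of 3 mod 4 is 3 (since 3·3 = 9 = 2·4 + 1), so t ≡ 3·3 = 9 ≡ 1 (mod 4).
    Then x = 64 + 399·1 = 463, valid modulo lcm(399, 4) = 1596: x ≡ 463 (mod 1596).
Verify against each original: 463 mod 19 = 7, 463 mod 7 = 1, 463 mod 3 = 1, 463 mod 4 = 3.

x ≡ 463 (mod 1596).


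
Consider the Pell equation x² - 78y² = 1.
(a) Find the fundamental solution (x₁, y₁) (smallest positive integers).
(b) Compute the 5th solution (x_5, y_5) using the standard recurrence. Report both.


Step 1: Find the fundamental solution (x₁, y₁) of x² - 78y² = 1.
  Expand √78 as a continued fraction. a₀ = ⌊√78⌋ = 8; iterate m_{k+1} = d_k·a_k − m_k, d_{k+1} = (78 − m_{k+1}²)/d_k, a_{k+1} = ⌊(a₀ + m_{k+1})/d_{k+1}⌋ (starting m₀ = 0, d₀ = 1), with convergents p_k = a_k·p_{k-1} + p_{k-2}, q_k = a_k·q_{k-1} + q_{k-2} (p₋₁ = 1, q₋₁ = 0):
  k = 0: a₀ = 8; p₀/q₀ = 8/1; p₀² − 78·q₀² = 64 − 78 = -14.
  k = 1: m = 8, d = 14, a = ⌊(8 + 8)/14⌋ = 1; p/q = (1·8 + 1)/(1·1 + 0) = 9/1; p² − 78·q² = 81 − 78 = 3.
  k = 2: m = 6, d = 3, a = ⌊(8 + 6)/3⌋ = 4; p/q = (4·9 + 8)/(4·1 + 1) = 44/5; p² − 78·q² = 1936 − 1950 = -14.
  k = 3: m = 6, d = 14, a = ⌊(8 + 6)/14⌋ = 1; p/q = (1·44 + 9)/(1·5 + 1) = 53/6; p² − 78·q² = 2809 − 2808 = 1.
  The first convergent with p² − 78·q² = 1 gives the fundamental solution (x₁, y₁) = (53, 6).
Step 2: Apply the recurrence (x_{n+1}, y_{n+1}) = (x₁x_n + 78y₁y_n, x₁y_n + y₁x_n) repeatedly.
  From (x_1, y_1) = (53, 6): x_2 = 53·53 + 78·6·6 = 5617; y_2 = 53·6 + 6·53 = 636.
  From (x_2, y_2) = (5617, 636): x_3 = 53·5617 + 78·6·636 = 595349; y_3 = 53·636 + 6·5617 = 67410.
  From (x_3, y_3) = (595349, 67410): x_4 = 53·595349 + 78·6·67410 = 63101377; y_4 = 53·67410 + 6·595349 = 7144824.
  From (x_4, y_4) = (63101377, 7144824): x_5 = 53·63101377 + 78·6·7144824 = 6688150613; y_5 = 53·7144824 + 6·63101377 = 757283934.
Step 3: Verify x_5² - 78·y_5² = 44731358622172275769 - 44731358622172275768 = 1 (should be 1). ✓

(x_1, y_1) = (53, 6); (x_5, y_5) = (6688150613, 757283934).


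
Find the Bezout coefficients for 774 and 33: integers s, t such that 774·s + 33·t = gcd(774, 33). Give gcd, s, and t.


Euclidean algorithm on (774, 33) — divide until remainder is 0:
  774 = 23 · 33 + 15
  33 = 2 · 15 + 3
  15 = 5 · 3 + 0
gcd(774, 33) = 3.
Track Bezout coefficients alongside the remainders: start with r₀ = 774 = a·1 + b·0 (s = 1, t = 0) and r₁ = 33 = a·0 + b·1 (s = 0, t = 1); each new remainder r_{k+1} = r_{k-1} − q_k·r_k inherits s_{k+1} = s_{k-1} − q_k·s_k, t_{k+1} = t_{k-1} − q_k·t_k, so r_k = a·s_k + b·t_k at every step:
  q = 23: r = 15, s = 1 − 23·0 = 1, t = 0 − 23·1 = -23  (check: 774·1 + 33·(-23) = 15)
  q = 2: r = 3, s = 0 − 2·1 = -2, t = 1 − 2·(-23) = 47  (check: 774·(-2) + 33·47 = 3)
The row with r = 3 (the gcd) gives the Bezout coefficients s = -2, t = 47.
Result: 774 · (-2) + 33 · (47) = 3.

gcd(774, 33) = 3; s = -2, t = 47 (check: 774·(-2) + 33·47 = 3).


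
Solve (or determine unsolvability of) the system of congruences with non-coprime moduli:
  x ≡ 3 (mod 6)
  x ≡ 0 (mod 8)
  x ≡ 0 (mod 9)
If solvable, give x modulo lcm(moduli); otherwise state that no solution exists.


Moduli 6, 8, 9 are not pairwise coprime, so CRT works modulo lcm(m_i) when all pairwise compatibility conditions hold.
Pairwise compatibility: gcd(m_i, m_j) must divide a_i - a_j for every pair.
Merge one congruence at a time:
  Start: x ≡ 3 (mod 6).
  Combine with x ≡ 0 (mod 8): gcd(6, 8) = 2, and 0 - 3 = -3 is NOT divisible by 2.
    ⇒ system is inconsistent (no integer solution).

No solution (the system is inconsistent).


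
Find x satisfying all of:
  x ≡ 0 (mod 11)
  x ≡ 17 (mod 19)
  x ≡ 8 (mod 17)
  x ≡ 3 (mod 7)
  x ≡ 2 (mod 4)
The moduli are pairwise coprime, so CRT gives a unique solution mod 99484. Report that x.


Product of moduli M = 11 · 19 · 17 · 7 · 4 = 99484.
Merge one congruence at a time:
  Start: x ≡ 0 (mod 11).
  Combine with x ≡ 17 (mod 19); new modulus lcm = 209.
    Write x = 0 + 11·t and substitute into x ≡ 17 (mod 19): 11·t ≡ 17 − 0 = 17 (mod 19).
    The inverse of 11 mod 19 is 7 (since 11·7 = 77 = 4·19 + 1), so t ≡ 7·17 = 119 ≡ 5 (mod 19).
    Then x = 0 + 11·5 = 55, valid modulo lcm(11, 19) = 209: x ≡ 55 (mod 209).
  Combine with x ≡ 8 (mod 17); new modulus lcm = 3553.
    Write x = 55 + 209·t and substitute into x ≡ 8 (mod 17): 209·t ≡ 8 − 55 = -47 (mod 17).
    Reduce coefficients mod 17: 5·t ≡ 4 (mod 17).
    The inverse of 5 mod 17 is 7 (since 5·7 = 35 = 2·17 + 1), so t ≡ 7·4 = 28 ≡ 11 (mod 17).
    Then x = 55 + 209·11 = 2354, valid modulo lcm(209, 17) = 3553: x ≡ 2354 (mod 3553).
  Combine with x ≡ 3 (mod 7); new modulus lcm = 24871.
    Write x = 2354 + 3553·t and substitute into x ≡ 3 (mod 7): 3553·t ≡ 3 − 2354 = -2351 (mod 7).
    Reduce coefficients mod 7: 4·t ≡ 1 (mod 7).
    The inverse of 4 mod 7 is 2 (since 4·2 = 8 = 1·7 + 1), so t ≡ 2·1 = 2 ≡ 2 (mod 7).
    Then x = 2354 + 3553·2 = 9460, valid modulo lcm(3553, 7) = 24871: x ≡ 9460 (mod 24871).
  Combine with x ≡ 2 (mod 4); new modulus lcm = 99484.
    Write x = 9460 + 24871·t and substitute into x ≡ 2 (mod 4): 24871·t ≡ 2 − 9460 = -9458 (mod 4).
    Reduce coefficients mod 4: 3·t ≡ 2 (mod 4).
    The inverse of 3 mod 4 is 3 (since 3·3 = 9 = 2·4 + 1), so t ≡ 3·2 = 6 ≡ 2 (mod 4).
    Then x = 9460 + 24871·2 = 59202, valid modulo lcm(24871, 4) = 99484: x ≡ 59202 (mod 99484).
Verify against each original: 59202 mod 11 = 0, 59202 mod 19 = 17, 59202 mod 17 = 8, 59202 mod 7 = 3, 59202 mod 4 = 2.

x ≡ 59202 (mod 99484).


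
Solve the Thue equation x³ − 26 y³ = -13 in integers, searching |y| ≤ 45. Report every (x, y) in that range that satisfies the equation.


The equation is x³ - 26y³ = -13. For fixed y, x³ = 26·y³ − 13, so a solution requires the RHS to be a perfect cube.
Strategy: iterate y from -45 to 45, compute RHS = 26·y³ − 13, and check whether it is a (positive or negative) perfect cube.
Check small values of y:
  y = 0: RHS = -13 is not a perfect cube.
  y = 1: RHS = 13 is not a perfect cube.
  y = -1: RHS = -39 is not a perfect cube.
  y = 2: RHS = 195 is not a perfect cube.
  y = -2: RHS = -221 is not a perfect cube.
  y = 3: RHS = 689 is not a perfect cube.
  y = -3: RHS = -715 is not a perfect cube.
Continuing the search up to |y| = 45 finds no solutions either.
No (x, y) in the scanned range satisfies the equation.

No integer solutions with |y| ≤ 45.


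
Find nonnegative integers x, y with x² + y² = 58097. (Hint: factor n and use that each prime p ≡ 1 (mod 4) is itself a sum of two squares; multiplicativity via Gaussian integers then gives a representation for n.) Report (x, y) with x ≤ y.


Step 1: Factor n = 58097 = 13 · 41 · 109.
Step 2: Check the mod-4 condition on each prime factor: 13 ≡ 1 (mod 4), exponent 1; 41 ≡ 1 (mod 4), exponent 1; 109 ≡ 1 (mod 4), exponent 1.
All primes ≡ 3 (mod 4) appear to even exponent (or don't appear), so by the two-squares theorem n IS expressible as a sum of two squares.
Step 3: Build a representation. Here n = 13 · 41 · 109 is a product of primes ≡ 1 (mod 4). Each prime p ≡ 1 (mod 4) is itself a sum of two squares; find a² by testing p − a² for a perfect square:
  13: 13 − 1² = 12, 13 − 2² = 9 = 3² ⇒ 13 = 2² + 3².
  41: 41 − 1² = 40, 41 − 2² = 37, 41 − 3² = 32, 41 − 4² = 25 = 5² ⇒ 41 = 4² + 5².
  109: 109 − 1² = 108, 109 − 2² = 105, 109 − 3² = 100 = 10² ⇒ 109 = 3² + 10².
  Combine using the Brahmagupta–Fibonacci identity (a² + b²)(c² + d²) = (ac − bd)² + (ad + bc)² = (ac + bd)² + (ad − bc)²:
  13 · 41 = 533: from (2² + 3²)(4² + 5²), take (2·4 − 3·5, 2·5 + 3·4) = (8 − 15, 10 + 12) = (-7, 22); dropping signs (only squares matter) gives (7, 22); check 7² + 22² = 49 + 484 = 533 ✓.
  533 · 109 = 58097: from (7² + 22²)(3² + 10²), take (7·3 − 22·10, 7·10 + 22·3) = (21 − 220, 70 + 66) = (-199, 136); dropping signs (only squares matter) gives (199, 136); check 199² + 136² = 39601 + 18496 = 58097 ✓.
Step 4: Order so x ≤ y and verify: 136² + 199² = 18496 + 39601 = 58097 = n. ✓

n = 58097 = 136² + 199² (one valid representation with x ≤ y).


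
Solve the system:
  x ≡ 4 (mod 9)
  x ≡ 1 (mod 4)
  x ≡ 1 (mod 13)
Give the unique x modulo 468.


Moduli 9, 4, 13 are pairwise coprime; by CRT there is a unique solution modulo M = 9 · 4 · 13 = 468.
Solve pairwise, accumulating the modulus:
  Start with x ≡ 4 (mod 9).
  Combine with x ≡ 1 (mod 4): since gcd(9, 4) = 1, we get a unique residue mod 36.
    Write x = 4 + 9·t and substitute into x ≡ 1 (mod 4): 9·t ≡ 1 − 4 = -3 (mod 4).
    Reduce coefficients mod 4: 1·t ≡ 1 (mod 4).
    So t ≡ 1 (mod 4).
    Then x = 4 + 9·1 = 13, valid modulo lcm(9, 4) = 36: x ≡ 13 (mod 36).
  Combine with x ≡ 1 (mod 13): since gcd(36, 13) = 1, we get a unique residue mod 468.
    Write x = 13 + 36·t and substitute into x ≡ 1 (mod 13): 36·t ≡ 1 − 13 = -12 (mod 13).
    Reduce coefficients mod 13: 10·t ≡ 1 (mod 13).
    The inverse of 10 mod 13 is 4 (since 10·4 = 40 = 3·13 + 1), so t ≡ 4·1 = 4 ≡ 4 (mod 13).
    Then x = 13 + 36·4 = 157, valid modulo lcm(36, 13) = 468: x ≡ 157 (mod 468).
Verify: 157 mod 9 = 4 ✓, 157 mod 4 = 1 ✓, 157 mod 13 = 1 ✓.

x ≡ 157 (mod 468).


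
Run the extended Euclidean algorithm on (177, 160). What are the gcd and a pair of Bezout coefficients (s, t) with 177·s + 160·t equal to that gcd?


Euclidean algorithm on (177, 160) — divide until remainder is 0:
  177 = 1 · 160 + 17
  160 = 9 · 17 + 7
  17 = 2 · 7 + 3
  7 = 2 · 3 + 1
  3 = 3 · 1 + 0
gcd(177, 160) = 1.
Track Bezout coefficients alongside the remainders: start with r₀ = 177 = a·1 + b·0 (s = 1, t = 0) and r₁ = 160 = a·0 + b·1 (s = 0, t = 1); each new remainder r_{k+1} = r_{k-1} − q_k·r_k inherits s_{k+1} = s_{k-1} − q_k·s_k, t_{k+1} = t_{k-1} − q_k·t_k, so r_k = a·s_k + b·t_k at every step:
  q = 1: r = 17, s = 1 − 1·0 = 1, t = 0 − 1·1 = -1  (check: 177·1 + 160·(-1) = 17)
  q = 9: r = 7, s = 0 − 9·1 = -9, t = 1 − 9·(-1) = 10  (check: 177·(-9) + 160·10 = 7)
  q = 2: r = 3, s = 1 − 2·(-9) = 19, t = -1 − 2·10 = -21  (check: 177·19 + 160·(-21) = 3)
  q = 2: r = 1, s = -9 − 2·19 = -47, t = 10 − 2·(-21) = 52  (check: 177·(-47) + 160·52 = 1)
The row with r = 1 (the gcd) gives the Bezout coefficients s = -47, t = 52.
Result: 177 · (-47) + 160 · (52) = 1.

gcd(177, 160) = 1; s = -47, t = 52 (check: 177·(-47) + 160·52 = 1).


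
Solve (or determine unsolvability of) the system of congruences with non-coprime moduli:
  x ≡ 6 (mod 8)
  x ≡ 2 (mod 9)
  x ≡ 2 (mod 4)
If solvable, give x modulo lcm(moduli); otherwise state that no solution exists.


Moduli 8, 9, 4 are not pairwise coprime, so CRT works modulo lcm(m_i) when all pairwise compatibility conditions hold.
Pairwise compatibility: gcd(m_i, m_j) must divide a_i - a_j for every pair.
Merge one congruence at a time:
  Start: x ≡ 6 (mod 8).
  Combine with x ≡ 2 (mod 9): gcd(8, 9) = 1; 2 - 6 = -4, which IS divisible by 1, so compatible.
    Write x = 6 + 8·t and substitute into x ≡ 2 (mod 9): 8·t ≡ 2 − 6 = -4 (mod 9).
    Reduce coefficients mod 9: 8·t ≡ 5 (mod 9).
    The inverse of 8 mod 9 is 8 (since 8·8 = 64 = 7·9 + 1), so t ≡ 8·5 = 40 ≡ 4 (mod 9).
    Then x = 6 + 8·4 = 38, valid modulo lcm(8, 9) = 72: x ≡ 38 (mod 72).
  Combine with x ≡ 2 (mod 4): gcd(72, 4) = 4; 2 - 38 = -36, which IS divisible by 4, so compatible.
    Write x = 38 + 72·t and substitute into x ≡ 2 (mod 4): 72·t ≡ 2 − 38 = -36 (mod 4).
    Divide the congruence (and modulus) by g = 4: 18·t ≡ -9 (mod 1).
    Modulo 1 every t works; take t = 0.
    Then x = 38 + 72·0 = 38, valid modulo lcm(72, 4) = 72: x ≡ 38 (mod 72).
Verify: 38 mod 8 = 6, 38 mod 9 = 2, 38 mod 4 = 2.

x ≡ 38 (mod 72).


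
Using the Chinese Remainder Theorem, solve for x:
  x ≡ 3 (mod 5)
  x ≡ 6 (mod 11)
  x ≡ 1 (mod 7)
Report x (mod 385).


Moduli 5, 11, 7 are pairwise coprime; by CRT there is a unique solution modulo M = 5 · 11 · 7 = 385.
Solve pairwise, accumulating the modulus:
  Start with x ≡ 3 (mod 5).
  Combine with x ≡ 6 (mod 11): since gcd(5, 11) = 1, we get a unique residue mod 55.
    Write x = 3 + 5·t and substitute into x ≡ 6 (mod 11): 5·t ≡ 6 − 3 = 3 (mod 11).
    The inverse of 5 mod 11 is 9 (since 5·9 = 45 = 4·11 + 1), so t ≡ 9·3 = 27 ≡ 5 (mod 11).
    Then x = 3 + 5·5 = 28, valid modulo lcm(5, 11) = 55: x ≡ 28 (mod 55).
  Combine with x ≡ 1 (mod 7): since gcd(55, 7) = 1, we get a unique residue mod 385.
    Write x = 28 + 55·t and substitute into x ≡ 1 (mod 7): 55·t ≡ 1 − 28 = -27 (mod 7).
    Reduce coefficients mod 7: 6·t ≡ 1 (mod 7).
    The inverse of 6 mod 7 is 6 (since 6·6 = 36 = 5·7 + 1), so t ≡ 6·1 = 6 ≡ 6 (mod 7).
    Then x = 28 + 55·6 = 358, valid modulo lcm(55, 7) = 385: x ≡ 358 (mod 385).
Verify: 358 mod 5 = 3 ✓, 358 mod 11 = 6 ✓, 358 mod 7 = 1 ✓.

x ≡ 358 (mod 385).


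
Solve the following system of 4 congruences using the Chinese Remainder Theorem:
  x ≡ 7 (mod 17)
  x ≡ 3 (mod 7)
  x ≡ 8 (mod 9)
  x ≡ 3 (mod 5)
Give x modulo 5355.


Product of moduli M = 17 · 7 · 9 · 5 = 5355.
Merge one congruence at a time:
  Start: x ≡ 7 (mod 17).
  Combine with x ≡ 3 (mod 7); new modulus lcm = 119.
    Write x = 7 + 17·t and substitute into x ≡ 3 (mod 7): 17·t ≡ 3 − 7 = -4 (mod 7).
    Reduce coefficients mod 7: 3·t ≡ 3 (mod 7).
    The inverse of 3 mod 7 is 5 (since 3·5 = 15 = 2·7 + 1), so t ≡ 5·3 = 15 ≡ 1 (mod 7).
    Then x = 7 + 17·1 = 24, valid modulo lcm(17, 7) = 119: x ≡ 24 (mod 119).
  Combine with x ≡ 8 (mod 9); new modulus lcm = 1071.
    Write x = 24 + 119·t and substitute into x ≡ 8 (mod 9): 119·t ≡ 8 − 24 = -16 (mod 9).
    Reduce coefficients mod 9: 2·t ≡ 2 (mod 9).
    The inverse of 2 mod 9 is 5 (since 2·5 = 10 = 1·9 + 1), so t ≡ 5·2 = 10 ≡ 1 (mod 9).
    Then x = 24 + 119·1 = 143, valid modulo lcm(119, 9) = 1071: x ≡ 143 (mod 1071).
  Combine with x ≡ 3 (mod 5); new modulus lcm = 5355.
    Write x = 143 + 1071·t and substitute into x ≡ 3 (mod 5): 1071·t ≡ 3 − 143 = -140 (mod 5).
    Reduce coefficients mod 5: 1·t ≡ 0 (mod 5).
    So t ≡ 0 (mod 5).
    Then x = 143 + 1071·0 = 143, valid modulo lcm(1071, 5) = 5355: x ≡ 143 (mod 5355).
Verify against each original: 143 mod 17 = 7, 143 mod 7 = 3, 143 mod 9 = 8, 143 mod 5 = 3.

x ≡ 143 (mod 5355).


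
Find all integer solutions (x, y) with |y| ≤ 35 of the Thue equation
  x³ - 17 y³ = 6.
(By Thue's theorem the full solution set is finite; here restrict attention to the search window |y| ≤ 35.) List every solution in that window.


The equation is x³ - 17y³ = 6. For fixed y, x³ = 17·y³ + 6, so a solution requires the RHS to be a perfect cube.
Strategy: iterate y from -35 to 35, compute RHS = 17·y³ + 6, and check whether it is a (positive or negative) perfect cube.
Check small values of y:
  y = 0: RHS = 6 is not a perfect cube.
  y = 1: RHS = 23 is not a perfect cube.
  y = -1: RHS = -11 is not a perfect cube.
  y = 2: RHS = 142 is not a perfect cube.
  y = -2: RHS = -130 is not a perfect cube.
  y = 3: RHS = 465 is not a perfect cube.
  y = -3: RHS = -453 is not a perfect cube.
Continuing the search up to |y| = 35 finds no solutions either.
No (x, y) in the scanned range satisfies the equation.

No integer solutions with |y| ≤ 35.


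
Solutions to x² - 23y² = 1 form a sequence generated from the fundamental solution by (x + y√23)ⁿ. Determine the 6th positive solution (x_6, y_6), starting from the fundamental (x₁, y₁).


Step 1: Find the fundamental solution (x₁, y₁) of x² - 23y² = 1.
  Expand √23 as a continued fraction. a₀ = ⌊√23⌋ = 4; iterate m_{k+1} = d_k·a_k − m_k, d_{k+1} = (23 − m_{k+1}²)/d_k, a_{k+1} = ⌊(a₀ + m_{k+1})/d_{k+1}⌋ (starting m₀ = 0, d₀ = 1), with convergents p_k = a_k·p_{k-1} + p_{k-2}, q_k = a_k·q_{k-1} + q_{k-2} (p₋₁ = 1, q₋₁ = 0):
  k = 0: a₀ = 4; p₀/q₀ = 4/1; p₀² − 23·q₀² = 16 − 23 = -7.
  k = 1: m = 4, d = 7, a = ⌊(4 + 4)/7⌋ = 1; p/q = (1·4 + 1)/(1·1 + 0) = 5/1; p² − 23·q² = 25 − 23 = 2.
  k = 2: m = 3, d = 2, a = ⌊(4 + 3)/2⌋ = 3; p/q = (3·5 + 4)/(3·1 + 1) = 19/4; p² − 23·q² = 361 − 368 = -7.
  k = 3: m = 3, d = 7, a = ⌊(4 + 3)/7⌋ = 1; p/q = (1·19 + 5)/(1·4 + 1) = 24/5; p² − 23·q² = 576 − 575 = 1.
  The first convergent with p² − 23·q² = 1 gives the fundamental solution (x₁, y₁) = (24, 5).
Step 2: Apply the recurrence (x_{n+1}, y_{n+1}) = (x₁x_n + 23y₁y_n, x₁y_n + y₁x_n) repeatedly.
  From (x_1, y_1) = (24, 5): x_2 = 24·24 + 23·5·5 = 1151; y_2 = 24·5 + 5·24 = 240.
  From (x_2, y_2) = (1151, 240): x_3 = 24·1151 + 23·5·240 = 55224; y_3 = 24·240 + 5·1151 = 11515.
  From (x_3, y_3) = (55224, 11515): x_4 = 24·55224 + 23·5·11515 = 2649601; y_4 = 24·11515 + 5·55224 = 552480.
  From (x_4, y_4) = (2649601, 552480): x_5 = 24·2649601 + 23·5·552480 = 127125624; y_5 = 24·552480 + 5·2649601 = 26507525.
  From (x_5, y_5) = (127125624, 26507525): x_6 = 24·127125624 + 23·5·26507525 = 6099380351; y_6 = 24·26507525 + 5·127125624 = 1271808720.
Step 3: Verify x_6² - 23·y_6² = 37202440666164883201 - 37202440666164883200 = 1 (should be 1). ✓

(x_1, y_1) = (24, 5); (x_6, y_6) = (6099380351, 1271808720).


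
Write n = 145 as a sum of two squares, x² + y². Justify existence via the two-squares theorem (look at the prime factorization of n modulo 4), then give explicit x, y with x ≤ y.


Step 1: Factor n = 145 = 5 · 29.
Step 2: Check the mod-4 condition on each prime factor: 5 ≡ 1 (mod 4), exponent 1; 29 ≡ 1 (mod 4), exponent 1.
All primes ≡ 3 (mod 4) appear to even exponent (or don't appear), so by the two-squares theorem n IS expressible as a sum of two squares.
Step 3: Build a representation. Here n = 5 · 29 is a product of primes ≡ 1 (mod 4). Each prime p ≡ 1 (mod 4) is itself a sum of two squares; find a² by testing p − a² for a perfect square:
  5: 5 − 1² = 4 = 2² ⇒ 5 = 1² + 2².
  29: 29 − 1² = 28, 29 − 2² = 25 = 5² ⇒ 29 = 2² + 5².
  Combine using the Brahmagupta–Fibonacci identity (a² + b²)(c² + d²) = (ac − bd)² + (ad + bc)² = (ac + bd)² + (ad − bc)²:
  5 · 29 = 145: from (1² + 2²)(2² + 5²), take (1·2 − 2·5, 1·5 + 2·2) = (2 − 10, 5 + 4) = (-8, 9); dropping signs (only squares matter) gives (8, 9); check 8² + 9² = 64 + 81 = 145 ✓.
Step 4: Order so x ≤ y and verify: 8² + 9² = 64 + 81 = 145 = n. ✓

n = 145 = 8² + 9² (one valid representation with x ≤ y).


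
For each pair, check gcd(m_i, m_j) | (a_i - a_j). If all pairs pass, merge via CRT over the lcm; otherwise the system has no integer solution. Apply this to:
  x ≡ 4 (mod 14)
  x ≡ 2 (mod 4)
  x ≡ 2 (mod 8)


Moduli 14, 4, 8 are not pairwise coprime, so CRT works modulo lcm(m_i) when all pairwise compatibility conditions hold.
Pairwise compatibility: gcd(m_i, m_j) must divide a_i - a_j for every pair.
Merge one congruence at a time:
  Start: x ≡ 4 (mod 14).
  Combine with x ≡ 2 (mod 4): gcd(14, 4) = 2; 2 - 4 = -2, which IS divisible by 2, so compatible.
    Write x = 4 + 14·t and substitute into x ≡ 2 (mod 4): 14·t ≡ 2 − 4 = -2 (mod 4).
    Divide the congruence (and modulus) by g = 2: 7·t ≡ -1 (mod 2).
    Reduce coefficients mod 2: 1·t ≡ 1 (mod 2).
    So t ≡ 1 (mod 2).
    Then x = 4 + 14·1 = 18, valid modulo lcm(14, 4) = 28: x ≡ 18 (mod 28).
  Combine with x ≡ 2 (mod 8): gcd(28, 8) = 4; 2 - 18 = -16, which IS divisible by 4, so compatible.
    Write x = 18 + 28·t and substitute into x ≡ 2 (mod 8): 28·t ≡ 2 − 18 = -16 (mod 8).
    Divide the congruence (and modulus) by g = 4: 7·t ≡ -4 (mod 2).
    Reduce coefficients mod 2: 1·t ≡ 0 (mod 2).
    So t ≡ 0 (mod 2).
    Then x = 18 + 28·0 = 18, valid modulo lcm(28, 8) = 56: x ≡ 18 (mod 56).
Verify: 18 mod 14 = 4, 18 mod 4 = 2, 18 mod 8 = 2.

x ≡ 18 (mod 56).


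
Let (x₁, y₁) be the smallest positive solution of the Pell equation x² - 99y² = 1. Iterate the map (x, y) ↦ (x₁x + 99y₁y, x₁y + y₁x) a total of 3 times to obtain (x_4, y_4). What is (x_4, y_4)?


Step 1: Find the fundamental solution (x₁, y₁) of x² - 99y² = 1.
  Expand √99 as a continued fraction. a₀ = ⌊√99⌋ = 9; iterate m_{k+1} = d_k·a_k − m_k, d_{k+1} = (99 − m_{k+1}²)/d_k, a_{k+1} = ⌊(a₀ + m_{k+1})/d_{k+1}⌋ (starting m₀ = 0, d₀ = 1), with convergents p_k = a_k·p_{k-1} + p_{k-2}, q_k = a_k·q_{k-1} + q_{k-2} (p₋₁ = 1, q₋₁ = 0):
  k = 0: a₀ = 9; p₀/q₀ = 9/1; p₀² − 99·q₀² = 81 − 99 = -18.
  k = 1: m = 9, d = 18, a = ⌊(9 + 9)/18⌋ = 1; p/q = (1·9 + 1)/(1·1 + 0) = 10/1; p² − 99·q² = 100 − 99 = 1.
  The first convergent with p² − 99·q² = 1 gives the fundamental solution (x₁, y₁) = (10, 1).
Step 2: Apply the recurrence (x_{n+1}, y_{n+1}) = (x₁x_n + 99y₁y_n, x₁y_n + y₁x_n) repeatedly.
  From (x_1, y_1) = (10, 1): x_2 = 10·10 + 99·1·1 = 199; y_2 = 10·1 + 1·10 = 20.
  From (x_2, y_2) = (199, 20): x_3 = 10·199 + 99·1·20 = 3970; y_3 = 10·20 + 1·199 = 399.
  From (x_3, y_3) = (3970, 399): x_4 = 10·3970 + 99·1·399 = 79201; y_4 = 10·399 + 1·3970 = 7960.
Step 3: Verify x_4² - 99·y_4² = 6272798401 - 6272798400 = 1 (should be 1). ✓

(x_1, y_1) = (10, 1); (x_4, y_4) = (79201, 7960).


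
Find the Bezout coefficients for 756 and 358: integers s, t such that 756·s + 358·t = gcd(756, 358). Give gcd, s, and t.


Euclidean algorithm on (756, 358) — divide until remainder is 0:
  756 = 2 · 358 + 40
  358 = 8 · 40 + 38
  40 = 1 · 38 + 2
  38 = 19 · 2 + 0
gcd(756, 358) = 2.
Track Bezout coefficients alongside the remainders: start with r₀ = 756 = a·1 + b·0 (s = 1, t = 0) and r₁ = 358 = a·0 + b·1 (s = 0, t = 1); each new remainder r_{k+1} = r_{k-1} − q_k·r_k inherits s_{k+1} = s_{k-1} − q_k·s_k, t_{k+1} = t_{k-1} − q_k·t_k, so r_k = a·s_k + b·t_k at every step:
  q = 2: r = 40, s = 1 − 2·0 = 1, t = 0 − 2·1 = -2  (check: 756·1 + 358·(-2) = 40)
  q = 8: r = 38, s = 0 − 8·1 = -8, t = 1 − 8·(-2) = 17  (check: 756·(-8) + 358·17 = 38)
  q = 1: r = 2, s = 1 − 1·(-8) = 9, t = -2 − 1·17 = -19  (check: 756·9 + 358·(-19) = 2)
The row with r = 2 (the gcd) gives the Bezout coefficients s = 9, t = -19.
Result: 756 · (9) + 358 · (-19) = 2.

gcd(756, 358) = 2; s = 9, t = -19 (check: 756·9 + 358·(-19) = 2).


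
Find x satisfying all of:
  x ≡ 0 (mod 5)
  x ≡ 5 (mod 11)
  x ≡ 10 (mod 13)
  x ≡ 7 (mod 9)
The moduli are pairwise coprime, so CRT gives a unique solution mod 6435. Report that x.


Product of moduli M = 5 · 11 · 13 · 9 = 6435.
Merge one congruence at a time:
  Start: x ≡ 0 (mod 5).
  Combine with x ≡ 5 (mod 11); new modulus lcm = 55.
    Write x = 0 + 5·t and substitute into x ≡ 5 (mod 11): 5·t ≡ 5 − 0 = 5 (mod 11).
    The inverse of 5 mod 11 is 9 (since 5·9 = 45 = 4·11 + 1), so t ≡ 9·5 = 45 ≡ 1 (mod 11).
    Then x = 0 + 5·1 = 5, valid modulo lcm(5, 11) = 55: x ≡ 5 (mod 55).
  Combine with x ≡ 10 (mod 13); new modulus lcm = 715.
    Write x = 5 + 55·t and substitute into x ≡ 10 (mod 13): 55·t ≡ 10 − 5 = 5 (mod 13).
    Reduce coefficients mod 13: 3·t ≡ 5 (mod 13).
    The inverse of 3 mod 13 is 9 (since 3·9 = 27 = 2·13 + 1), so t ≡ 9·5 = 45 ≡ 6 (mod 13).
    Then x = 5 + 55·6 = 335, valid modulo lcm(55, 13) = 715: x ≡ 335 (mod 715).
  Combine with x ≡ 7 (mod 9); new modulus lcm = 6435.
    Write x = 335 + 715·t and substitute into x ≡ 7 (mod 9): 715·t ≡ 7 − 335 = -328 (mod 9).
    Reduce coefficients mod 9: 4·t ≡ 5 (mod 9).
    The inverse of 4 mod 9 is 7 (since 4·7 = 28 = 3·9 + 1), so t ≡ 7·5 = 35 ≡ 8 (mod 9).
    Then x = 335 + 715·8 = 6055, valid modulo lcm(715, 9) = 6435: x ≡ 6055 (mod 6435).
Verify against each original: 6055 mod 5 = 0, 6055 mod 11 = 5, 6055 mod 13 = 10, 6055 mod 9 = 7.

x ≡ 6055 (mod 6435).


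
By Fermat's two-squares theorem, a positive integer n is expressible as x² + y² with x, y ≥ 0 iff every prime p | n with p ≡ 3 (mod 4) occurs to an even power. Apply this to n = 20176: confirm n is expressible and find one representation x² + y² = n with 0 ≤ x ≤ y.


Step 1: Factor n = 20176 = 2^4 · 13 · 97.
Step 2: Check the mod-4 condition on each prime factor: 2 = 2 (special); 13 ≡ 1 (mod 4), exponent 1; 97 ≡ 1 (mod 4), exponent 1.
All primes ≡ 3 (mod 4) appear to even exponent (or don't appear), so by the two-squares theorem n IS expressible as a sum of two squares.
Step 3: Build a representation. Group n = k² · m with k = 4 and m = 13 · 97 = 1261 (a product of primes ≡ 1 (mod 4)); a representation of m scales to one of n via (k·x)² + (k·y)² = k²(x² + y²). Each prime p ≡ 1 (mod 4) is itself a sum of two squares; find a² by testing p − a² for a perfect square:
  13: 13 − 1² = 12, 13 − 2² = 9 = 3² ⇒ 13 = 2² + 3².
  97: 97 − 1² = 96, 97 − 2² = 93, 97 − 3² = 88, 97 − 4² = 81 = 9² ⇒ 97 = 4² + 9².
  Combine using the Brahmagupta–Fibonacci identity (a² + b²)(c² + d²) = (ac − bd)² + (ad + bc)² = (ac + bd)² + (ad − bc)²:
  13 · 97 = 1261: from (2² + 3²)(4² + 9²), take (2·4 − 3·9, 2·9 + 3·4) = (8 − 27, 18 + 12) = (-19, 30); dropping signs (only squares matter) gives (19, 30); check 19² + 30² = 361 + 900 = 1261 ✓.
  Scale by k = 4: (4·19, 4·30) = (76, 120).
Step 4: Order so x ≤ y and verify: 76² + 120² = 5776 + 14400 = 20176 = n. ✓

n = 20176 = 76² + 120² (one valid representation with x ≤ y).


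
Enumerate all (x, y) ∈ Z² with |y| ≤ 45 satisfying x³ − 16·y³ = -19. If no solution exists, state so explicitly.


The equation is x³ - 16y³ = -19. For fixed y, x³ = 16·y³ − 19, so a solution requires the RHS to be a perfect cube.
Strategy: iterate y from -45 to 45, compute RHS = 16·y³ − 19, and check whether it is a (positive or negative) perfect cube.
Check small values of y:
  y = 0: RHS = -19 is not a perfect cube.
  y = 1: RHS = -3 is not a perfect cube.
  y = -1: RHS = -35 is not a perfect cube.
  y = 2: RHS = 109 is not a perfect cube.
  y = -2: RHS = -147 is not a perfect cube.
  y = 3: RHS = 413 is not a perfect cube.
  y = -3: RHS = -451 is not a perfect cube.
Continuing the search up to |y| = 45 finds no solutions either.
No (x, y) in the scanned range satisfies the equation.

No integer solutions with |y| ≤ 45.


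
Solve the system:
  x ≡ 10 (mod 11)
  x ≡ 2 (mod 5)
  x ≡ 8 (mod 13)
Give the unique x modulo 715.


Moduli 11, 5, 13 are pairwise coprime; by CRT there is a unique solution modulo M = 11 · 5 · 13 = 715.
Solve pairwise, accumulating the modulus:
  Start with x ≡ 10 (mod 11).
  Combine with x ≡ 2 (mod 5): since gcd(11, 5) = 1, we get a unique residue mod 55.
    Write x = 10 + 11·t and substitute into x ≡ 2 (mod 5): 11·t ≡ 2 − 10 = -8 (mod 5).
    Reduce coefficients mod 5: 1·t ≡ 2 (mod 5).
    So t ≡ 2 (mod 5).
    Then x = 10 + 11·2 = 32, valid modulo lcm(11, 5) = 55: x ≡ 32 (mod 55).
  Combine with x ≡ 8 (mod 13): since gcd(55, 13) = 1, we get a unique residue mod 715.
    Write x = 32 + 55·t and substitute into x ≡ 8 (mod 13): 55·t ≡ 8 − 32 = -24 (mod 13).
    Reduce coefficients mod 13: 3·t ≡ 2 (mod 13).
    The inverse of 3 mod 13 is 9 (since 3·9 = 27 = 2·13 + 1), so t ≡ 9·2 = 18 ≡ 5 (mod 13).
    Then x = 32 + 55·5 = 307, valid modulo lcm(55, 13) = 715: x ≡ 307 (mod 715).
Verify: 307 mod 11 = 10 ✓, 307 mod 5 = 2 ✓, 307 mod 13 = 8 ✓.

x ≡ 307 (mod 715).


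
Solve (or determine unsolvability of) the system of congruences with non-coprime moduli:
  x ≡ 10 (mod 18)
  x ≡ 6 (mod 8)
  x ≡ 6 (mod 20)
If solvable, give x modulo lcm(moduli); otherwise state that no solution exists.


Moduli 18, 8, 20 are not pairwise coprime, so CRT works modulo lcm(m_i) when all pairwise compatibility conditions hold.
Pairwise compatibility: gcd(m_i, m_j) must divide a_i - a_j for every pair.
Merge one congruence at a time:
  Start: x ≡ 10 (mod 18).
  Combine with x ≡ 6 (mod 8): gcd(18, 8) = 2; 6 - 10 = -4, which IS divisible by 2, so compatible.
    Write x = 10 + 18·t and substitute into x ≡ 6 (mod 8): 18·t ≡ 6 − 10 = -4 (mod 8).
    Divide the congruence (and modulus) by g = 2: 9·t ≡ -2 (mod 4).
    Reduce coefficients mod 4: 1·t ≡ 2 (mod 4).
    So t ≡ 2 (mod 4).
    Then x = 10 + 18·2 = 46, valid modulo lcm(18, 8) = 72: x ≡ 46 (mod 72).
  Combine with x ≡ 6 (mod 20): gcd(72, 20) = 4; 6 - 46 = -40, which IS divisible by 4, so compatible.
    Write x = 46 + 72·t and substitute into x ≡ 6 (mod 20): 72·t ≡ 6 − 46 = -40 (mod 20).
    Divide the congruence (and modulus) by g = 4: 18·t ≡ -10 (mod 5).
    Reduce coefficients mod 5: 3·t ≡ 0 (mod 5).
    The inverse of 3 mod 5 is 2 (since 3·2 = 6 = 1·5 + 1), so t ≡ 2·0 = 0 ≡ 0 (mod 5).
    Then x = 46 + 72·0 = 46, valid modulo lcm(72, 20) = 360: x ≡ 46 (mod 360).
Verify: 46 mod 18 = 10, 46 mod 8 = 6, 46 mod 20 = 6.

x ≡ 46 (mod 360).


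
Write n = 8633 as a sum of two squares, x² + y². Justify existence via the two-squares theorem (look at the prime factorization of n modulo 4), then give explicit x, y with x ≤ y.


Step 1: Factor n = 8633 = 89 · 97.
Step 2: Check the mod-4 condition on each prime factor: 89 ≡ 1 (mod 4), exponent 1; 97 ≡ 1 (mod 4), exponent 1.
All primes ≡ 3 (mod 4) appear to even exponent (or don't appear), so by the two-squares theorem n IS expressible as a sum of two squares.
Step 3: Build a representation. Here n = 89 · 97 is a product of primes ≡ 1 (mod 4). Each prime p ≡ 1 (mod 4) is itself a sum of two squares; find a² by testing p − a² for a perfect square:
  89: 89 − 1² = 88, 89 − 2² = 85, 89 − 3² = 80, 89 − 4² = 73, 89 − 5² = 64 = 8² ⇒ 89 = 5² + 8².
  97: 97 − 1² = 96, 97 − 2² = 93, 97 − 3² = 88, 97 − 4² = 81 = 9² ⇒ 97 = 4² + 9².
  Combine using the Brahmagupta–Fibonacci identity (a² + b²)(c² + d²) = (ac − bd)² + (ad + bc)² = (ac + bd)² + (ad − bc)²:
  89 · 97 = 8633: from (5² + 8²)(4² + 9²), take (5·4 − 8·9, 5·9 + 8·4) = (20 − 72, 45 + 32) = (-52, 77); dropping signs (only squares matter) gives (52, 77); check 52² + 77² = 2704 + 5929 = 8633 ✓.
Step 4: Order so x ≤ y and verify: 52² + 77² = 2704 + 5929 = 8633 = n. ✓

n = 8633 = 52² + 77² (one valid representation with x ≤ y).
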